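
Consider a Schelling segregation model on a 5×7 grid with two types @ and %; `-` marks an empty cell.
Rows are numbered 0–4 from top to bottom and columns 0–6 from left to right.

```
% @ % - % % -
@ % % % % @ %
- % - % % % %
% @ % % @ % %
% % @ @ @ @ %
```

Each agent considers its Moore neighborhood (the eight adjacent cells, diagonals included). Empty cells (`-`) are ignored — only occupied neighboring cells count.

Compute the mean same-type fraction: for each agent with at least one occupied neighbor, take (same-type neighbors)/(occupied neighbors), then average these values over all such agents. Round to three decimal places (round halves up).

(0,0)% 1/3
(0,1)@ 1/5
(0,2)% 3/4
(0,4)% 3/4
(0,5)% 3/4
(1,0)@ 1/4
(1,1)% 4/6
(1,2)% 5/6
(1,3)% 6/6
(1,4)% 6/7
(1,5)@ 0/7
(1,6)% 3/4
(2,1)% 4/6
(2,3)% 6/7
(2,4)% 6/8
(2,5)% 6/8
(2,6)% 4/5
(3,0)% 3/4
(3,1)@ 1/6
(3,2)% 4/7
(3,3)% 3/7
(3,4)@ 3/8
(3,5)% 5/8
(3,6)% 4/5
(4,0)% 2/3
(4,1)% 3/5
(4,2)@ 2/5
(4,3)@ 3/5
(4,4)@ 3/5
(4,5)@ 2/5
(4,6)% 2/3
Sum over 31 agents: 1/3 + 1/5 + 3/4 + 3/4 + 3/4 + 1/4 + 4/6 + 5/6 + 6/6 + 6/7 + 0/7 + 3/4 + 4/6 + 6/7 + 6/8 + 6/8 + 4/5 + 3/4 + 1/6 + 4/7 + 3/7 + 3/8 + 5/8 + 4/5 + 2/3 + 3/5 + 2/5 + 3/5 + 3/5 + 2/5 + 2/3 = 1303/70; mean = 1303/70 ÷ 31 = 1303/2170 = 0.600460… → 0.600.

0.600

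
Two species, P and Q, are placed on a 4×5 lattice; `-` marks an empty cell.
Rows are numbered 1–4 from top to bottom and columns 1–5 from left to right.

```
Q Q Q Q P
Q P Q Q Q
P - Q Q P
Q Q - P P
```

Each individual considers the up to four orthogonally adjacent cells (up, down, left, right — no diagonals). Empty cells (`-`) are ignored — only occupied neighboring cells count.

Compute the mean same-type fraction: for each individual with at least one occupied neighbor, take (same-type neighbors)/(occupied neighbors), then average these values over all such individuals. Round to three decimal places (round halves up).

(1,1)Q 2/2
(1,2)Q 2/3
(1,3)Q 3/3
(1,4)Q 2/3
(1,5)P 0/2
(2,1)Q 1/3
(2,2)P 0/3
(2,3)Q 3/4
(2,4)Q 4/4
(2,5)Q 1/3
(3,1)P 0/2
(3,3)Q 2/2
(3,4)Q 2/4
(3,5)P 1/3
(4,1)Q 1/2
(4,2)Q 1/1
(4,4)P 1/2
(4,5)P 2/2
Sum over 18 individuals: 2/2 + 2/3 + 3/3 + 2/3 + 0/2 + 1/3 + 0/3 + 3/4 + 4/4 + 1/3 + 0/2 + 2/2 + 2/4 + 1/3 + 1/2 + 1/1 + 1/2 + 2/2 = 127/12; mean = 127/12 ÷ 18 = 127/216 = 0.587962… → 0.588.

0.588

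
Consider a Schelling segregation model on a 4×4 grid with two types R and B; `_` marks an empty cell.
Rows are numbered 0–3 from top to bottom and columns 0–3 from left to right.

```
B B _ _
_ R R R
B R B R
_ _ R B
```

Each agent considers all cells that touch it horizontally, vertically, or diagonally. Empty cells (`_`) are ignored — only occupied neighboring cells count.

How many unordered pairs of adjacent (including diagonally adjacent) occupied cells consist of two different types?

13

Scan each occupied cell's neighbors to the right and below (and the two forward diagonals) so each pair is counted once.
Row 0: B(0,0)–B(0,1)= B(0,0)–R(1,1)≠ B(0,1)–R(1,1)≠ B(0,1)–R(1,2)≠  → 3/4 unlike.
Row 1: R(1,1)–R(1,2)= R(1,1)–R(2,1)= R(1,1)–B(2,2)≠ R(1,1)–B(2,0)≠ R(1,2)–R(1,3)= R(1,2)–B(2,2)≠ R(1,2)–R(2,3)= R(1,2)–R(2,1)= R(1,3)–R(2,3)= R(1,3)–B(2,2)≠  → 4/10 unlike.
Row 2: B(2,0)–R(2,1)≠ R(2,1)–B(2,2)≠ R(2,1)–R(3,2)= B(2,2)–R(2,3)≠ B(2,2)–R(3,2)≠ B(2,2)–B(3,3)= R(2,3)–B(3,3)≠ R(2,3)–R(3,2)=  → 5/8 unlike.
Row 3: R(3,2)–B(3,3)≠  → 1/1 unlike.
Total adjacent occupied pairs: 23; unlike-type pairs: 13.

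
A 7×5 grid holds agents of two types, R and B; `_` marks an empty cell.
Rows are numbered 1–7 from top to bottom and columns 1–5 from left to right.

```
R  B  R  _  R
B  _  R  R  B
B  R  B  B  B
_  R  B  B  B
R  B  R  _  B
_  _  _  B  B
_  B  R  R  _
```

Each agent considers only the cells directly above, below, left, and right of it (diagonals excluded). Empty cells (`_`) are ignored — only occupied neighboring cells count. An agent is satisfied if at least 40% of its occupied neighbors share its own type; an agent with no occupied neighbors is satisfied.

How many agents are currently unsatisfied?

11

Row 1: (1,1)R 0/2 unhappy · (1,2)B 0/2 unhappy · (1,3)R 1/2 ok · (1,5)R 0/1 unhappy
Row 2: (2,1)B 1/2 ok · (2,3)R 2/3 ok · (2,4)R 1/3 unhappy · (2,5)B 1/3 unhappy
Row 3: (3,1)B 1/2 ok · (3,2)R 1/3 unhappy · (3,3)B 2/4 ok · (3,4)B 3/4 ok · (3,5)B 3/3 ok
Row 4: (4,2)R 1/3 unhappy · (4,3)B 2/4 ok · (4,4)B 3/3 ok · (4,5)B 3/3 ok
Row 5: (5,1)R 0/1 unhappy · (5,2)B 0/3 unhappy · (5,3)R 0/2 unhappy · (5,5)B 2/2 ok
Row 6: (6,4)B 1/2 ok · (6,5)B 2/2 ok
Row 7: (7,2)B 0/1 unhappy · (7,3)R 1/2 ok · (7,4)R 1/2 ok
Unsatisfied: (1,1), (1,2), (1,5), (2,4), (2,5), (3,2), (4,2), (5,1), (5,2), (5,3), (7,2) — 11 in total.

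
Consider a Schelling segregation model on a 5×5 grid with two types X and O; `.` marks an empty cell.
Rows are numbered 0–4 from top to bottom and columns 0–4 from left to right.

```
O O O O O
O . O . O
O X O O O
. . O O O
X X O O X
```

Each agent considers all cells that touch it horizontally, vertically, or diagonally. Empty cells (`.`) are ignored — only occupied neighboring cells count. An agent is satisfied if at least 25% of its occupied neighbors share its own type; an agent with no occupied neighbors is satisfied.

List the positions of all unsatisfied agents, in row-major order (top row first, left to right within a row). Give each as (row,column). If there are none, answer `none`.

(2,1), (4,4)

(0,0)O 2/2 ✓
(0,1)O 4/4 ✓
(0,2)O 3/3 ✓
(0,3)O 4/4 ✓
(0,4)O 2/2 ✓
(1,0)O 3/4 ✓
(1,2)O 5/6 ✓
(1,4)O 4/4 ✓
(2,0)O 1/2 ✓
(2,1)X 0/5 ✗
(2,2)O 4/5 ✓
(2,3)O 7/7 ✓
(2,4)O 4/4 ✓
(3,2)O 5/7 ✓
(3,3)O 7/8 ✓
(3,4)O 4/5 ✓
(4,0)X 1/1 ✓
(4,1)X 1/3 ✓
(4,2)O 3/4 ✓
(4,3)O 4/5 ✓
(4,4)X 0/3 ✗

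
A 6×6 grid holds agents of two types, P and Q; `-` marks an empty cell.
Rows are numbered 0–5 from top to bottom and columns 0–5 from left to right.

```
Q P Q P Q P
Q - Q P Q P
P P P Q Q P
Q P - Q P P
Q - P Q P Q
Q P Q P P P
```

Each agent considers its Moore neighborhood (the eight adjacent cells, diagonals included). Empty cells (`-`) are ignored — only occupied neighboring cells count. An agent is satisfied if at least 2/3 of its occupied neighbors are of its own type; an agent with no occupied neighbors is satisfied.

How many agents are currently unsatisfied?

Row 0: (0,0)Q 1/2 not · (0,1)P 0/4 not · (0,2)Q 1/4 not · (0,3)P 1/5 not · (0,4)Q 1/5 not · (0,5)P 1/3 not
Row 1: (1,0)Q 1/4 not · (1,2)Q 2/7 not · (1,3)P 2/8 not · (1,4)Q 3/8 not · (1,5)P 2/5 not
Row 2: (2,0)P 2/4 not · (2,1)P 3/6 not · (2,2)P 3/6 not · (2,3)Q 4/7 not · (2,4)Q 3/8 not · (2,5)P 3/5 not
Row 3: (3,0)Q 1/4 not · (3,1)P 4/6 satisfied · (3,3)Q 3/7 not · (3,4)P 3/8 not · (3,5)P 3/5 not
Row 4: (4,0)Q 2/4 not · (4,2)P 3/6 not · (4,3)Q 2/7 not · (4,4)P 5/8 not · (4,5)Q 0/5 not
Row 5: (5,0)Q 1/2 not · (5,1)P 1/4 not · (5,2)Q 1/4 not · (5,3)P 3/5 not · (5,4)P 3/5 not · (5,5)P 2/3 satisfied
Unsatisfied: (0,0), (0,1), (0,2), (0,3), (0,4), (0,5), (1,0), (1,2), (1,3), (1,4), (1,5), (2,0), (2,1), (2,2), (2,3), (2,4), (2,5), (3,0), (3,3), (3,4), (3,5), (4,0), (4,2), (4,3), (4,4), (4,5), (5,0), (5,1), (5,2), (5,3), (5,4) — 31 in total.

31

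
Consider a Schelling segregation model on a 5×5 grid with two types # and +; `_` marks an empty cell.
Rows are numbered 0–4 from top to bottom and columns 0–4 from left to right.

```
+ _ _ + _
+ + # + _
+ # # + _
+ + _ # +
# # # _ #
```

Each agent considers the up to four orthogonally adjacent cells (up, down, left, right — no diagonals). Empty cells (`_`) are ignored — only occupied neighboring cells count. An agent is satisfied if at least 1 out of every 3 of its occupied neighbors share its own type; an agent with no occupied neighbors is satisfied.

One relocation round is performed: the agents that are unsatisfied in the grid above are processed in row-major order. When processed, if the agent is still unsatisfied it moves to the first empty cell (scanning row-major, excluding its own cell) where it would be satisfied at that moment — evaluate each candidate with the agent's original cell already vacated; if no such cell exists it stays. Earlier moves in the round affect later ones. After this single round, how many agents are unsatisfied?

Initially unsatisfied (in order): (2,1), (3,3), (3,4), (4,4).
  (2,1) → (0,2).
  (3,3) → (0,1).
  (3,4) → (0,4).
  (4,4): now satisfied by earlier moves; stays.
Resulting grid:
+ # # + +
+ + # + _
+ _ # + _
+ + _ _ _
# # # _ #
All satisfied now.

0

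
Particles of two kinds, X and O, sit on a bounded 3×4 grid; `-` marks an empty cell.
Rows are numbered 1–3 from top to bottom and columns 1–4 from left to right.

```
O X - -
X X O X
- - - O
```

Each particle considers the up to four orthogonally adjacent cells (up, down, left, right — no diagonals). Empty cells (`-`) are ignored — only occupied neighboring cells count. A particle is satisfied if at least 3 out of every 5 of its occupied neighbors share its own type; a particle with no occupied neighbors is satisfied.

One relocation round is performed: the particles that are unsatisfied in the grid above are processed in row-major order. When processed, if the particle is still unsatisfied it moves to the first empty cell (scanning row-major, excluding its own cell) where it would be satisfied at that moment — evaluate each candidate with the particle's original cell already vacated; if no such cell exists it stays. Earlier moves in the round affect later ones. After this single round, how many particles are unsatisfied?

Initially unsatisfied (in order): (1,1), (1,2), (2,1), (2,3), (2,4), (3,4).
  (1,1) → (3,3).
  (1,2): now satisfied by earlier moves; stays.
  (2,1): now satisfied by earlier moves; stays.
  (2,3): no empty cell satisfies it; stays.
  (2,4) → (1,1).
  (3,4): now satisfied by earlier moves; stays.
Resulting grid:
X X - -
X X O -
- - O O
Unsatisfied now: (2,3).

1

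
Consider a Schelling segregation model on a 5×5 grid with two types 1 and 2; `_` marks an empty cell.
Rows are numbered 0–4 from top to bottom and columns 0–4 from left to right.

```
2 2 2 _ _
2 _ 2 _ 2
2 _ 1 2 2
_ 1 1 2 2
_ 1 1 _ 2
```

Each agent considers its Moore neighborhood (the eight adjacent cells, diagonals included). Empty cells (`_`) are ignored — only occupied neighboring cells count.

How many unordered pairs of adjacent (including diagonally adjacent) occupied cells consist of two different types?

7

Scan each occupied cell's neighbors to the right and below (and the two forward diagonals) so each pair is counted once.
From row 0: 0 unlike of 6 pairs (running 0/6).
From row 1: 1 unlike of 5 pairs (running 1/11).
From row 2: 4 unlike of 11 pairs (running 5/22).
From row 3: 2 unlike of 10 pairs (running 7/32).
From row 4: 0 unlike of 1 pairs (running 7/33).
Total adjacent occupied pairs: 33; unlike-type pairs: 7.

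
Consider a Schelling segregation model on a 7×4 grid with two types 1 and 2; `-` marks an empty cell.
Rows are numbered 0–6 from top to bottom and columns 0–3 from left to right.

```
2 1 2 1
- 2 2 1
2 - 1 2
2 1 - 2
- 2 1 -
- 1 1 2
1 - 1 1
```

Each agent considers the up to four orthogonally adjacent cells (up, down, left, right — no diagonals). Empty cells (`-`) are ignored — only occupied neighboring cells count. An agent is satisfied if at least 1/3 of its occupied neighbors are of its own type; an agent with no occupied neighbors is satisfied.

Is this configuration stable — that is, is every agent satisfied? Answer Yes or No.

Row 0: (0,0)2 0/1 ✗ · (0,1)1 0/3 ✗ · (0,2)2 1/3 ✓ · (0,3)1 1/2 ✓
Row 1: (1,1)2 1/2 ✓ · (1,2)2 2/4 ✓ · (1,3)1 1/3 ✓
Row 2: (2,0)2 1/1 ✓ · (2,2)1 0/2 ✗ · (2,3)2 1/3 ✓
Row 3: (3,0)2 1/2 ✓ · (3,1)1 0/2 ✗ · (3,3)2 1/1 ✓
Row 4: (4,1)2 0/3 ✗ · (4,2)1 1/2 ✓
Row 5: (5,1)1 1/2 ✓ · (5,2)1 3/4 ✓ · (5,3)2 0/2 ✗
Row 6: (6,0)1 0/0 ✓ · (6,2)1 2/2 ✓ · (6,3)1 1/2 ✓
For instance (0,0) has only 0/1 same-type neighbors, below 1/3.

No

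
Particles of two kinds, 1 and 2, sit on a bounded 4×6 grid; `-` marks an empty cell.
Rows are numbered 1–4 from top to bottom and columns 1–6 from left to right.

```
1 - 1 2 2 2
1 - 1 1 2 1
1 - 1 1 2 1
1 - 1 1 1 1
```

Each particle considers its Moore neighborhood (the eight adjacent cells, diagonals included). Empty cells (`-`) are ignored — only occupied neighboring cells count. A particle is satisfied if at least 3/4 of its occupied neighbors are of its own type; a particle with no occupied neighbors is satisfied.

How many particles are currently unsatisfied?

(1,1)1 1/1 satisfied
(1,3)1 2/3 not
(1,4)2 2/5 not
(1,5)2 3/5 not
(1,6)2 2/3 not
(2,1)1 2/2 satisfied
(2,3)1 4/5 satisfied
(2,4)1 4/8 not
(2,5)2 4/8 not
(2,6)1 1/5 not
(3,1)1 2/2 satisfied
(3,3)1 5/5 satisfied
(3,4)1 6/8 satisfied
(3,5)2 1/8 not
(3,6)1 3/5 not
(4,1)1 1/1 satisfied
(4,3)1 3/3 satisfied
(4,4)1 4/5 satisfied
(4,5)1 4/5 satisfied
(4,6)1 2/3 not
Unsatisfied: (1,3), (1,4), (1,5), (1,6), (2,4), (2,5), (2,6), (3,5), (3,6), (4,6) — 10 in total.

10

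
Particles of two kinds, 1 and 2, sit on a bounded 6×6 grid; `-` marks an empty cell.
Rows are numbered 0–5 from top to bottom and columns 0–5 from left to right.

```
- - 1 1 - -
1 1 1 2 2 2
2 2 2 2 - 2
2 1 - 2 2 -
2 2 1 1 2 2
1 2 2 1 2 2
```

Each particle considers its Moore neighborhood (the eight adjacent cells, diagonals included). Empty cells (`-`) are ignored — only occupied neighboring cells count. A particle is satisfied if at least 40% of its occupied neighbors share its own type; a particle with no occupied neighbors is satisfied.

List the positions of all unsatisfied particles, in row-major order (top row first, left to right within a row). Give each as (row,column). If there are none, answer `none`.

(1,0), (3,1), (4,3), (5,0)

(0,2)1 3/4 satisfied
(0,3)1 2/4 satisfied
(1,0)1 1/3 not
(1,1)1 3/6 satisfied
(1,2)1 3/7 satisfied
(1,3)2 3/6 satisfied
(1,4)2 4/5 satisfied
(1,5)2 2/2 satisfied
(2,0)2 2/5 satisfied
(2,1)2 3/7 satisfied
(2,2)2 4/7 satisfied
(2,3)2 5/6 satisfied
(2,5)2 3/3 satisfied
(3,0)2 4/5 satisfied
(3,1)1 1/7 not
(3,3)2 4/6 satisfied
(3,4)2 5/6 satisfied
(4,0)2 3/5 satisfied
(4,1)2 4/7 satisfied
(4,2)1 3/7 satisfied
(4,3)1 2/7 not
(4,4)2 5/7 satisfied
(4,5)2 4/4 satisfied
(5,0)1 0/3 not
(5,1)2 3/5 satisfied
(5,2)2 2/5 satisfied
(5,3)1 2/5 satisfied
(5,4)2 3/5 satisfied
(5,5)2 3/3 satisfied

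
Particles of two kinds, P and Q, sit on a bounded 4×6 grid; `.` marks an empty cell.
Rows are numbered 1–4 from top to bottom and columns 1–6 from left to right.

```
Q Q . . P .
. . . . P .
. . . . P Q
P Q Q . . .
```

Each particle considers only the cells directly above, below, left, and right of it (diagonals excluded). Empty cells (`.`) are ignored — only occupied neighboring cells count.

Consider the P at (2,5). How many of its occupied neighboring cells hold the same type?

Occupied neighbors of (2,5): (1,5)=P, (3,5)=P.
Same type (P): 2 of 2.

2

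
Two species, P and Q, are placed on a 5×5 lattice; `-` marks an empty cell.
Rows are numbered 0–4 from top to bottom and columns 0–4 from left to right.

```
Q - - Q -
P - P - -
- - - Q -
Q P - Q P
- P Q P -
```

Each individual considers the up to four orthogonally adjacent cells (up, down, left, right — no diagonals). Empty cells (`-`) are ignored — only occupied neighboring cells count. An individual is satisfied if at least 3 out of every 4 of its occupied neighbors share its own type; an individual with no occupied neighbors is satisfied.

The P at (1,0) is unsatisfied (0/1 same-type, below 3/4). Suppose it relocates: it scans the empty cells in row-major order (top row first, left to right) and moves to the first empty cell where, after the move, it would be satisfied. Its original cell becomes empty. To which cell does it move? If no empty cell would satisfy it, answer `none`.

Vacating (1,0). Empty cells in order:
  (0,1): 0/1 same-type → still unsatisfied.
  (0,2): 1/2 same-type → still unsatisfied.
  (0,4): 0/1 same-type → still unsatisfied.
  (1,1): 1/1 same-type → satisfied — stop here.

(1,1)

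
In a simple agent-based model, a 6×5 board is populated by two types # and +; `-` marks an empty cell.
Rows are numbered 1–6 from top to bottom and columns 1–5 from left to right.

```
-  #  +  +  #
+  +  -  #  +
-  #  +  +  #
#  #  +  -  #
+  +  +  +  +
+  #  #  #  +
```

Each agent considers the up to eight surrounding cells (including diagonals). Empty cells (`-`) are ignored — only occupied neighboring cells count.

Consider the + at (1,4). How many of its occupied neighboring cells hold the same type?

2

Occupied neighbors of (1,4): (1,3)=+, (1,5)=#, (2,4)=#, (2,5)=+.
Same type (+): 2 of 4.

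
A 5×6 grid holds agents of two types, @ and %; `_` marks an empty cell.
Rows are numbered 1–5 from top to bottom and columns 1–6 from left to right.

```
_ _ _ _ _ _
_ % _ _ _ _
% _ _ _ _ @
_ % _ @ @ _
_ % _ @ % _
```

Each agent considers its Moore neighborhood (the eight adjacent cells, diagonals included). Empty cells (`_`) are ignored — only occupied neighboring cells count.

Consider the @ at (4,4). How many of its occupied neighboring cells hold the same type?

2

Occupied neighbors of (4,4): (4,5)=@, (5,4)=@, (5,5)=%.
Same type (@): 2 of 3.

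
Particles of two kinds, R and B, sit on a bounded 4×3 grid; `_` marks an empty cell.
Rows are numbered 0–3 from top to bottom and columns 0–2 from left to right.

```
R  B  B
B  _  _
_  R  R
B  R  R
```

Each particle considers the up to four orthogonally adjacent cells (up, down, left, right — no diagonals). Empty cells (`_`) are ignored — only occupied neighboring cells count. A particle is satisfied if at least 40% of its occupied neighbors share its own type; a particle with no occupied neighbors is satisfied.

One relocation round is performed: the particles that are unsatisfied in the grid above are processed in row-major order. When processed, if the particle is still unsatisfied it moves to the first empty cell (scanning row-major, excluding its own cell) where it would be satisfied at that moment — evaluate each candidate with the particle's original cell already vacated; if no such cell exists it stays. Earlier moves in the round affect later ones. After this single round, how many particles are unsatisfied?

Initially unsatisfied (in order): (0,0), (1,0), (3,0).
  (0,0) → (1,2).
  (1,0): now satisfied by earlier moves; stays.
  (3,0) → (0,0).
Resulting grid:
B B B
B _ R
_ R R
_ R R
All satisfied now.

0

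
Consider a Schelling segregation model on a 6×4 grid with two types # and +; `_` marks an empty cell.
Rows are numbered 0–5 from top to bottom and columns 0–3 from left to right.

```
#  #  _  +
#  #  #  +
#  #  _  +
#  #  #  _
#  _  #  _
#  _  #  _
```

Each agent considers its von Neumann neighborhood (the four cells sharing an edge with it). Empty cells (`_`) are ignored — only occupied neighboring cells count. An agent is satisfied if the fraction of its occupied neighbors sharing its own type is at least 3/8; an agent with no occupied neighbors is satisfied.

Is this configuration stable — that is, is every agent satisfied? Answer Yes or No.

Yes

Row 0: (0,0)# 2/2 ok · (0,1)# 2/2 ok · (0,3)+ 1/1 ok
Row 1: (1,0)# 3/3 ok · (1,1)# 4/4 ok · (1,2)# 1/2 ok · (1,3)+ 2/3 ok
Row 2: (2,0)# 3/3 ok · (2,1)# 3/3 ok · (2,3)+ 1/1 ok
Row 3: (3,0)# 3/3 ok · (3,1)# 3/3 ok · (3,2)# 2/2 ok
Row 4: (4,0)# 2/2 ok · (4,2)# 2/2 ok
Row 5: (5,0)# 1/1 ok · (5,2)# 1/1 ok
All meet the threshold, so the configuration is stable.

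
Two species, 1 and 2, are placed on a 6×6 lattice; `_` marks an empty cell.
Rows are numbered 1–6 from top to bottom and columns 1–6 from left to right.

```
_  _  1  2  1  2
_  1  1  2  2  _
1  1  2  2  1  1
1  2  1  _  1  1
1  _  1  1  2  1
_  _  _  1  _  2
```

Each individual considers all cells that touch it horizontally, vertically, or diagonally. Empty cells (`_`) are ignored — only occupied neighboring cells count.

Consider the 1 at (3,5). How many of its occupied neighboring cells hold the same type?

Occupied neighbors of (3,5): (2,4)=2, (2,5)=2, (3,4)=2, (3,6)=1, (4,5)=1, (4,6)=1.
Same type (1): 3 of 6.

3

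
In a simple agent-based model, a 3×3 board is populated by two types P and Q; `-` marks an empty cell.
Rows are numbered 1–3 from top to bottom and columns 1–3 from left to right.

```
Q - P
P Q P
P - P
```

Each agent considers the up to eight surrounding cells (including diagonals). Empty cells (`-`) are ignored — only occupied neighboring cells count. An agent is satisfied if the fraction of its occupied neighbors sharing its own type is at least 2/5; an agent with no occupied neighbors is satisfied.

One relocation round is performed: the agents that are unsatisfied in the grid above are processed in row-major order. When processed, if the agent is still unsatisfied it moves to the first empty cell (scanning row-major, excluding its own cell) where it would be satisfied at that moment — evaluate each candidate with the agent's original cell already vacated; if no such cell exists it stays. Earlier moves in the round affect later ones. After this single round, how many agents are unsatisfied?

Initially unsatisfied (in order): (2,1), (2,2).
  (2,1) → (1,2).
  (2,2): no empty cell satisfies it; stays.
Resulting grid:
Q P P
- Q P
P - P
Unsatisfied now: (2,2), (3,1).

2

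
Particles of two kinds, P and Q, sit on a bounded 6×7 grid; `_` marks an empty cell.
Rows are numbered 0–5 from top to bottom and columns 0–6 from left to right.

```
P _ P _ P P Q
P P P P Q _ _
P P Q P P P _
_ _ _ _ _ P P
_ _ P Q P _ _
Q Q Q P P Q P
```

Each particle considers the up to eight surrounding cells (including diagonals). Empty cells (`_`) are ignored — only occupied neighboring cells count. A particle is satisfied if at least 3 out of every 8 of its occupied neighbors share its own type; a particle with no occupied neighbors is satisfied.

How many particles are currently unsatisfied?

(0,0)P 2/2 ✓
(0,2)P 3/3 ✓
(0,4)P 2/3 ✓
(0,5)P 1/3 ✗
(0,6)Q 0/1 ✗
(1,0)P 4/4 ✓
(1,1)P 6/7 ✓
(1,2)P 5/6 ✓
(1,3)P 5/7 ✓
(1,4)Q 0/6 ✗
(2,0)P 3/3 ✓
(2,1)P 4/5 ✓
(2,2)Q 0/5 ✗
(2,3)P 3/5 ✓
(2,4)P 4/5 ✓
(2,5)P 3/4 ✓
(3,5)P 4/4 ✓
(3,6)P 2/2 ✓
(4,2)P 1/4 ✗
(4,3)Q 1/5 ✗
(4,4)P 3/5 ✓
(5,0)Q 1/1 ✓
(5,1)Q 2/3 ✓
(5,2)Q 2/4 ✓
(5,3)P 3/5 ✓
(5,4)P 2/4 ✓
(5,5)Q 0/3 ✗
(5,6)P 0/1 ✗
Unsatisfied: (0,5), (0,6), (1,4), (2,2), (4,2), (4,3), (5,5), (5,6) — 8 in total.

8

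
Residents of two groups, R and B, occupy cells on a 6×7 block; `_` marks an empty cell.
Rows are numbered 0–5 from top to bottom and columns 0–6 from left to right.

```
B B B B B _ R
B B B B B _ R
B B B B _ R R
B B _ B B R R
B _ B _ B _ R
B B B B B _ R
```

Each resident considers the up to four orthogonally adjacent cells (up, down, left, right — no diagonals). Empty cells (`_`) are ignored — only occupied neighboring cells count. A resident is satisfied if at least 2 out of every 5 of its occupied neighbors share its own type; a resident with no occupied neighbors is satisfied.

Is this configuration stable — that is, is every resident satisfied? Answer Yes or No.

Row 0: (0,0)B 2/2 ok · (0,1)B 3/3 ok · (0,2)B 3/3 ok · (0,3)B 3/3 ok · (0,4)B 2/2 ok · (0,6)R 1/1 ok
Row 1: (1,0)B 3/3 ok · (1,1)B 4/4 ok · (1,2)B 4/4 ok · (1,3)B 4/4 ok · (1,4)B 2/2 ok · (1,6)R 2/2 ok
Row 2: (2,0)B 3/3 ok · (2,1)B 4/4 ok · (2,2)B 3/3 ok · (2,3)B 3/3 ok · (2,5)R 2/2 ok · (2,6)R 3/3 ok
Row 3: (3,0)B 3/3 ok · (3,1)B 2/2 ok · (3,3)B 2/2 ok · (3,4)B 2/3 ok · (3,5)R 2/3 ok · (3,6)R 3/3 ok
Row 4: (4,0)B 2/2 ok · (4,2)B 1/1 ok · (4,4)B 2/2 ok · (4,6)R 2/2 ok
Row 5: (5,0)B 2/2 ok · (5,1)B 2/2 ok · (5,2)B 3/3 ok · (5,3)B 2/2 ok · (5,4)B 2/2 ok · (5,6)R 1/1 ok
All meet the threshold, so the configuration is stable.

Yes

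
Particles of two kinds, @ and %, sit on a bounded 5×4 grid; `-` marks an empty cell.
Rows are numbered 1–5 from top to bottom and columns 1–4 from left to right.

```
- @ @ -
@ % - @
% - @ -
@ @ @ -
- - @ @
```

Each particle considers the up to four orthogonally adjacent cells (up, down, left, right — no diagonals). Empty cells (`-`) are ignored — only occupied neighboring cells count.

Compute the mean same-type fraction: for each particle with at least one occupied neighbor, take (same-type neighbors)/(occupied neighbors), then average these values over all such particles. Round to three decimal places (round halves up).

(1,2)@ 1/2
(1,3)@ 1/1
(2,1)@ 0/2
(2,2)% 0/2
(2,4)@ — no occupied neighbors
(3,1)% 0/2
(3,3)@ 1/1
(4,1)@ 1/2
(4,2)@ 2/2
(4,3)@ 3/3
(5,3)@ 2/2
(5,4)@ 1/1
Sum over 11 particles: 1/2 + 1/1 + 0/2 + 0/2 + 0/2 + 1/1 + 1/2 + 2/2 + 3/3 + 2/2 + 1/1 = 7; mean = 7 ÷ 11 = 7/11 = 0.636363… → 0.636.

0.636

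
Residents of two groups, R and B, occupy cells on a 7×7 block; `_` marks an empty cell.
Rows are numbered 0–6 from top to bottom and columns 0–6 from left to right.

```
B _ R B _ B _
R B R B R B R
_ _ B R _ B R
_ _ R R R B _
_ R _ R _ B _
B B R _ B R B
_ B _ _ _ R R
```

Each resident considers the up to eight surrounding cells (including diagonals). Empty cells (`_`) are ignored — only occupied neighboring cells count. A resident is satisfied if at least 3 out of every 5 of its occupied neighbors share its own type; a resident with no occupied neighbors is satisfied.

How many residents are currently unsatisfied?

Row 0: (0,0)B 1/2 not · (0,2)R 1/4 not · (0,3)B 1/4 not · (0,5)B 1/3 not
Row 1: (1,0)R 0/2 not · (1,1)B 2/5 not · (1,2)R 2/6 not · (1,3)B 2/6 not · (1,4)R 1/6 not · (1,5)B 2/5 not · (1,6)R 1/4 not
Row 2: (2,2)B 2/6 not · (2,3)R 5/7 satisfied · (2,5)B 2/6 not · (2,6)R 1/4 not
Row 3: (3,2)R 4/5 satisfied · (3,3)R 4/5 satisfied · (3,4)R 3/6 not · (3,5)B 2/4 not
Row 4: (4,1)R 2/4 not · (4,3)R 4/5 satisfied · (4,5)B 3/5 satisfied
Row 5: (5,0)B 2/3 satisfied · (5,1)B 2/4 not · (5,2)R 2/4 not · (5,4)B 1/4 not · (5,5)R 2/5 not · (5,6)B 1/4 not
Row 6: (6,1)B 2/3 satisfied · (6,5)R 2/4 not · (6,6)R 2/3 satisfied
Unsatisfied: (0,0), (0,2), (0,3), (0,5), (1,0), (1,1), (1,2), (1,3), (1,4), (1,5), (1,6), (2,2), (2,5), (2,6), (3,4), (3,5), (4,1), (5,1), (5,2), (5,4), (5,5), (5,6), (6,5) — 23 in total.

23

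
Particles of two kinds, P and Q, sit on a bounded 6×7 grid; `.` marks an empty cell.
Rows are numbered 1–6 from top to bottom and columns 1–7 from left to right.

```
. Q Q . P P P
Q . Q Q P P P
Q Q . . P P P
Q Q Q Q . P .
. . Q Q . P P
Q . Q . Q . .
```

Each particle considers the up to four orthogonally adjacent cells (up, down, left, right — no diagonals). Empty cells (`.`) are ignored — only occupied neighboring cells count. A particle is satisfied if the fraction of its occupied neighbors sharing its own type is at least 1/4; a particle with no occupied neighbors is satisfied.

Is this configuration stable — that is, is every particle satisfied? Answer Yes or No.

Yes

Row 1: (1,2)Q 1/1 ✓ · (1,3)Q 2/2 ✓ · (1,5)P 2/2 ✓ · (1,6)P 3/3 ✓ · (1,7)P 2/2 ✓
Row 2: (2,1)Q 1/1 ✓ · (2,3)Q 2/2 ✓ · (2,4)Q 1/2 ✓ · (2,5)P 3/4 ✓ · (2,6)P 4/4 ✓ · (2,7)P 3/3 ✓
Row 3: (3,1)Q 3/3 ✓ · (3,2)Q 2/2 ✓ · (3,5)P 2/2 ✓ · (3,6)P 4/4 ✓ · (3,7)P 2/2 ✓
Row 4: (4,1)Q 2/2 ✓ · (4,2)Q 3/3 ✓ · (4,3)Q 3/3 ✓ · (4,4)Q 2/2 ✓ · (4,6)P 2/2 ✓
Row 5: (5,3)Q 3/3 ✓ · (5,4)Q 2/2 ✓ · (5,6)P 2/2 ✓ · (5,7)P 1/1 ✓
Row 6: (6,1)Q 0/0 ✓ · (6,3)Q 1/1 ✓ · (6,5)Q 0/0 ✓
All meet the threshold, so the configuration is stable.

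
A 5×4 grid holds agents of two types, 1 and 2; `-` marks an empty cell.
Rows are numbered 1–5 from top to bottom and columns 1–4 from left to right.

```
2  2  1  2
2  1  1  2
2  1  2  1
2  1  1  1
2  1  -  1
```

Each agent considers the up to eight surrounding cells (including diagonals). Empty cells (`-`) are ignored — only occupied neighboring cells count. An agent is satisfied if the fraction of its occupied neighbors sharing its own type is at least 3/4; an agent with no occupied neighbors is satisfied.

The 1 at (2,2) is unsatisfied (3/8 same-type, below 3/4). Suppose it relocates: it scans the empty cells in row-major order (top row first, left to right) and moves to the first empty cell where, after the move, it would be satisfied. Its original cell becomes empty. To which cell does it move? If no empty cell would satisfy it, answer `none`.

(5,3)

Vacating (2,2). Empty cells in order:
  (5,3): 5/5 same-type → satisfied — stop here.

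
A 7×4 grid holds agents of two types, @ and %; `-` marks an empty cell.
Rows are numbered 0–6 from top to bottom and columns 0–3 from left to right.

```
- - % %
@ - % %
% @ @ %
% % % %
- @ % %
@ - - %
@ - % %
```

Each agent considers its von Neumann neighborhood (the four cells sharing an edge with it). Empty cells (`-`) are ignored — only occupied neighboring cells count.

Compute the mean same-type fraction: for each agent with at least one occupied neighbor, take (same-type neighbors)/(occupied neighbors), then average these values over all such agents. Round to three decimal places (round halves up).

(0,2)% 2/2
(0,3)% 2/2
(1,0)@ 0/1
(1,2)% 2/3
(1,3)% 3/3
(2,0)% 1/3
(2,1)@ 1/3
(2,2)@ 1/4
(2,3)% 2/3
(3,0)% 2/2
(3,1)% 2/4
(3,2)% 3/4
(3,3)% 3/3
(4,1)@ 0/2
(4,2)% 2/3
(4,3)% 3/3
(5,0)@ 1/1
(5,3)% 2/2
(6,0)@ 1/1
(6,2)% 1/1
(6,3)% 2/2
Sum over 21 agents: 2/2 + 2/2 + 0/1 + 2/3 + 3/3 + 1/3 + 1/3 + 1/4 + 2/3 + 2/2 + 2/4 + 3/4 + 3/3 + 0/2 + 2/3 + 3/3 + 1/1 + 2/2 + 1/1 + 1/1 + 2/2 = 91/6; mean = 91/6 ÷ 21 = 13/18 = 0.722222… → 0.722.

0.722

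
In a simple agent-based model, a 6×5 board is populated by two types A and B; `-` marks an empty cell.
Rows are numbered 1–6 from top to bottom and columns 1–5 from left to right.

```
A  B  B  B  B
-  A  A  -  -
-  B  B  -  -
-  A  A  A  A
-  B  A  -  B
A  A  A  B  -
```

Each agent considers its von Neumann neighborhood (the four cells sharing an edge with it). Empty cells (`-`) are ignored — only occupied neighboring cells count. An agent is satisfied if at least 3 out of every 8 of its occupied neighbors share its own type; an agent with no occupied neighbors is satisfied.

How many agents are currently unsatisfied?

(1,1)A 0/1 unhappy
(1,2)B 1/3 unhappy
(1,3)B 2/3 ok
(1,4)B 2/2 ok
(1,5)B 1/1 ok
(2,2)A 1/3 unhappy
(2,3)A 1/3 unhappy
(3,2)B 1/3 unhappy
(3,3)B 1/3 unhappy
(4,2)A 1/3 unhappy
(4,3)A 3/4 ok
(4,4)A 2/2 ok
(4,5)A 1/2 ok
(5,2)B 0/3 unhappy
(5,3)A 2/3 ok
(5,5)B 0/1 unhappy
(6,1)A 1/1 ok
(6,2)A 2/3 ok
(6,3)A 2/3 ok
(6,4)B 0/1 unhappy
Unsatisfied: (1,1), (1,2), (2,2), (2,3), (3,2), (3,3), (4,2), (5,2), (5,5), (6,4) — 10 in total.

10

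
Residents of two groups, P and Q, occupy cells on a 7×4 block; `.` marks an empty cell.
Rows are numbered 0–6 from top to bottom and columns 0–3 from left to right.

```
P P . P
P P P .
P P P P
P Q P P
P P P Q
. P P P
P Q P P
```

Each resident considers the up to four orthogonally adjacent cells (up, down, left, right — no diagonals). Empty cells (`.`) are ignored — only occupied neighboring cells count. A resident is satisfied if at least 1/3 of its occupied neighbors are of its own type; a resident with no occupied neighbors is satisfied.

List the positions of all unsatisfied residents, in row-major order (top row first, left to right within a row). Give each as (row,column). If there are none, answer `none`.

(3,1), (4,3), (6,0), (6,1)

Row 0: (0,0)P 2/2 ✓ · (0,1)P 2/2 ✓ · (0,3)P 0/0 ✓
Row 1: (1,0)P 3/3 ✓ · (1,1)P 4/4 ✓ · (1,2)P 2/2 ✓
Row 2: (2,0)P 3/3 ✓ · (2,1)P 3/4 ✓ · (2,2)P 4/4 ✓ · (2,3)P 2/2 ✓
Row 3: (3,0)P 2/3 ✓ · (3,1)Q 0/4 ✗ · (3,2)P 3/4 ✓ · (3,3)P 2/3 ✓
Row 4: (4,0)P 2/2 ✓ · (4,1)P 3/4 ✓ · (4,2)P 3/4 ✓ · (4,3)Q 0/3 ✗
Row 5: (5,1)P 2/3 ✓ · (5,2)P 4/4 ✓ · (5,3)P 2/3 ✓
Row 6: (6,0)P 0/1 ✗ · (6,1)Q 0/3 ✗ · (6,2)P 2/3 ✓ · (6,3)P 2/2 ✓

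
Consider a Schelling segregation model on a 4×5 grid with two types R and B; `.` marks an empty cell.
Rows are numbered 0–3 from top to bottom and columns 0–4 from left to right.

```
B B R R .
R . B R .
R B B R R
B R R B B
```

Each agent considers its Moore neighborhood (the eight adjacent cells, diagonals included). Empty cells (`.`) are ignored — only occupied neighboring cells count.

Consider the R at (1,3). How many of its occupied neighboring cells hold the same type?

Occupied neighbors of (1,3): (0,2)=R, (0,3)=R, (1,2)=B, (2,2)=B, (2,3)=R, (2,4)=R.
Same type (R): 4 of 6.

4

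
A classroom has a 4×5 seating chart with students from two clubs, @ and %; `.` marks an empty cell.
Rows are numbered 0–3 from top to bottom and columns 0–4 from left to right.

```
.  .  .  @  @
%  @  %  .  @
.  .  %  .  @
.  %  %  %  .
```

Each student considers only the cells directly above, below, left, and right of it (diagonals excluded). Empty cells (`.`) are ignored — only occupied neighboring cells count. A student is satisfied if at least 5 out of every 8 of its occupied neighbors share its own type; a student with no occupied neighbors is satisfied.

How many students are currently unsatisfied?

3

(0,3)@ 1/1 ✓
(0,4)@ 2/2 ✓
(1,0)% 0/1 ✗
(1,1)@ 0/2 ✗
(1,2)% 1/2 ✗
(1,4)@ 2/2 ✓
(2,2)% 2/2 ✓
(2,4)@ 1/1 ✓
(3,1)% 1/1 ✓
(3,2)% 3/3 ✓
(3,3)% 1/1 ✓
Unsatisfied: (1,0), (1,1), (1,2) — 3 in total.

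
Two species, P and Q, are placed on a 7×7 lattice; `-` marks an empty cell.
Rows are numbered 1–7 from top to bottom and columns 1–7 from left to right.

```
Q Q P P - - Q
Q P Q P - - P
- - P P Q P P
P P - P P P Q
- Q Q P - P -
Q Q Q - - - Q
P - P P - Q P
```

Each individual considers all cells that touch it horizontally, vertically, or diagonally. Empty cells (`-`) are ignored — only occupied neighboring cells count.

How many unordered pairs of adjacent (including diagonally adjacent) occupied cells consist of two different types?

35

Scan each occupied cell's neighbors to the right and below (and the two forward diagonals) so each pair is counted once.
Row 1: Q(1,1)–Q(1,2)= Q(1,1)–Q(2,1)= Q(1,1)–P(2,2)≠ Q(1,2)–P(1,3)≠ Q(1,2)–P(2,2)≠ Q(1,2)–Q(2,3)= Q(1,2)–Q(2,1)= P(1,3)–P(1,4)= P(1,3)–Q(2,3)≠ P(1,3)–P(2,4)= P(1,3)–P(2,2)= P(1,4)–P(2,4)= P(1,4)–Q(2,3)≠ Q(1,7)–P(2,7)≠  → 6/14 unlike.
Row 2: Q(2,1)–P(2,2)≠ P(2,2)–Q(2,3)≠ P(2,2)–P(3,3)= Q(2,3)–P(2,4)≠ Q(2,3)–P(3,3)≠ Q(2,3)–P(3,4)≠ P(2,4)–P(3,4)= P(2,4)–Q(3,5)≠ P(2,4)–P(3,3)= P(2,7)–P(3,7)= P(2,7)–P(3,6)=  → 6/11 unlike.
Row 3: P(3,3)–P(3,4)= P(3,3)–P(4,4)= P(3,3)–P(4,2)= P(3,4)–Q(3,5)≠ P(3,4)–P(4,4)= P(3,4)–P(4,5)= Q(3,5)–P(3,6)≠ Q(3,5)–P(4,5)≠ Q(3,5)–P(4,6)≠ Q(3,5)–P(4,4)≠ P(3,6)–P(3,7)= P(3,6)–P(4,6)= P(3,6)–Q(4,7)≠ P(3,6)–P(4,5)= P(3,7)–Q(4,7)≠ P(3,7)–P(4,6)=  → 7/16 unlike.
Row 4: P(4,1)–P(4,2)= P(4,1)–Q(5,2)≠ P(4,2)–Q(5,2)≠ P(4,2)–Q(5,3)≠ P(4,4)–P(4,5)= P(4,4)–P(5,4)= P(4,4)–Q(5,3)≠ P(4,5)–P(4,6)= P(4,5)–P(5,6)= P(4,5)–P(5,4)= P(4,6)–Q(4,7)≠ P(4,6)–P(5,6)= Q(4,7)–P(5,6)≠  → 6/13 unlike.
Row 5: Q(5,2)–Q(5,3)= Q(5,2)–Q(6,2)= Q(5,2)–Q(6,3)= Q(5,2)–Q(6,1)= Q(5,3)–P(5,4)≠ Q(5,3)–Q(6,3)= Q(5,3)–Q(6,2)= P(5,4)–Q(6,3)≠ P(5,6)–Q(6,7)≠  → 3/9 unlike.
Row 6: Q(6,1)–Q(6,2)= Q(6,1)–P(7,1)≠ Q(6,2)–Q(6,3)= Q(6,2)–P(7,3)≠ Q(6,2)–P(7,1)≠ Q(6,3)–P(7,3)≠ Q(6,3)–P(7,4)≠ Q(6,7)–P(7,7)≠ Q(6,7)–Q(7,6)=  → 6/9 unlike.
Row 7: P(7,3)–P(7,4)= Q(7,6)–P(7,7)≠  → 1/2 unlike.
Total adjacent occupied pairs: 74; unlike-type pairs: 35.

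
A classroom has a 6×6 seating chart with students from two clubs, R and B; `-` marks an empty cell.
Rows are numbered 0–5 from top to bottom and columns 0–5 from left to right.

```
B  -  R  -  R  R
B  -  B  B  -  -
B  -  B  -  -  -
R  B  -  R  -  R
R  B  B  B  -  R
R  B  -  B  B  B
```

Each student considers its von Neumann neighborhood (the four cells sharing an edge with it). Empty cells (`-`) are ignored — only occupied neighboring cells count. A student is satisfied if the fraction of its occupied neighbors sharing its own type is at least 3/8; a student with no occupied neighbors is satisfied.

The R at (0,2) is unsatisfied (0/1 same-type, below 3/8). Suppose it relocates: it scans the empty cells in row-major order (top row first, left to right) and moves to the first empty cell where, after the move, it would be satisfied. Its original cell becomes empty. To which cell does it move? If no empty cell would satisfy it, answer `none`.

(0,3)

Vacating (0,2). Empty cells in order:
  (0,1): 0/1 same-type → still unsatisfied.
  (0,3): 1/2 same-type → satisfied — stop here.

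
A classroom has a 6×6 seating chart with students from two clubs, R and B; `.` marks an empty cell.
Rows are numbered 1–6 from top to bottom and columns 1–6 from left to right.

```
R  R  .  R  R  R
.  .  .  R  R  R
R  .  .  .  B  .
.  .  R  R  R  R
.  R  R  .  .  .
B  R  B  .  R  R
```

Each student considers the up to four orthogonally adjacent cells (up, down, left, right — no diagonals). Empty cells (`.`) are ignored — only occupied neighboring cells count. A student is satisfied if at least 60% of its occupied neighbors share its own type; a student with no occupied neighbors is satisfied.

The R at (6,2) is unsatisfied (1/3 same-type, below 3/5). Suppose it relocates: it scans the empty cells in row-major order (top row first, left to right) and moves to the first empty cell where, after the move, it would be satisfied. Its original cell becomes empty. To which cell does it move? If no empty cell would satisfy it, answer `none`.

Vacating (6,2). Empty cells in order:
  (1,3): 2/2 same-type → satisfied — stop here.

(1,3)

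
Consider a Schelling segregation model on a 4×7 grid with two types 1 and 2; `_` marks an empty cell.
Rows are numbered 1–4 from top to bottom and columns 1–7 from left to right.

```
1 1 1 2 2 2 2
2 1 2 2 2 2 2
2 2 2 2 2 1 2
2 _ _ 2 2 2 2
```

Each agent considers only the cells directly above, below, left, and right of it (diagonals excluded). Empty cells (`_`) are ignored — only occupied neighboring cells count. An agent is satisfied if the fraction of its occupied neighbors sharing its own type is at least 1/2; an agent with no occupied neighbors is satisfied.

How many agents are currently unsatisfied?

Row 1: (1,1)1 1/2 ✓ · (1,2)1 3/3 ✓ · (1,3)1 1/3 ✗ · (1,4)2 2/3 ✓ · (1,5)2 3/3 ✓ · (1,6)2 3/3 ✓ · (1,7)2 2/2 ✓
Row 2: (2,1)2 1/3 ✗ · (2,2)1 1/4 ✗ · (2,3)2 2/4 ✓ · (2,4)2 4/4 ✓ · (2,5)2 4/4 ✓ · (2,6)2 3/4 ✓ · (2,7)2 3/3 ✓
Row 3: (3,1)2 3/3 ✓ · (3,2)2 2/3 ✓ · (3,3)2 3/3 ✓ · (3,4)2 4/4 ✓ · (3,5)2 3/4 ✓ · (3,6)1 0/4 ✗ · (3,7)2 2/3 ✓
Row 4: (4,1)2 1/1 ✓ · (4,4)2 2/2 ✓ · (4,5)2 3/3 ✓ · (4,6)2 2/3 ✓ · (4,7)2 2/2 ✓
Unsatisfied: (1,3), (2,1), (2,2), (3,6) — 4 in total.

4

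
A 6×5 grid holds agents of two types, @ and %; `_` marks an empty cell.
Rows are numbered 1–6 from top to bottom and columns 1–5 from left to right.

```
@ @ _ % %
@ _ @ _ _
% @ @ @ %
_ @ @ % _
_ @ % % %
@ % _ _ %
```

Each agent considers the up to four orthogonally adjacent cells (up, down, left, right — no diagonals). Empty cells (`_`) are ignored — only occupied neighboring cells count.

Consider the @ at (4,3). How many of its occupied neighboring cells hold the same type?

Occupied neighbors of (4,3): (3,3)=@, (5,3)=%, (4,2)=@, (4,4)=%.
Same type (@): 2 of 4.

2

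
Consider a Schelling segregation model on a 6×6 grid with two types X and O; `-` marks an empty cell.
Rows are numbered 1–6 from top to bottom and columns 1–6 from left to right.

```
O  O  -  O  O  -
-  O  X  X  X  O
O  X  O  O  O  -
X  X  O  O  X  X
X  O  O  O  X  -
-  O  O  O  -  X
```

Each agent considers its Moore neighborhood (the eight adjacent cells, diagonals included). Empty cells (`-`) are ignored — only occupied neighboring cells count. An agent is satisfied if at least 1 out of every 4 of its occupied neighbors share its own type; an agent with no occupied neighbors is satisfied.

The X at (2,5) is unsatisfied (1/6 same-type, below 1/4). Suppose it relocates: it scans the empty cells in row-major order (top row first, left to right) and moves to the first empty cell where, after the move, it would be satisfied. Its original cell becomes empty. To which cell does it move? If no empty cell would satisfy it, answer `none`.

Vacating (2,5). Empty cells in order:
  (1,3): 2/5 same-type → satisfied — stop here.

(1,3)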